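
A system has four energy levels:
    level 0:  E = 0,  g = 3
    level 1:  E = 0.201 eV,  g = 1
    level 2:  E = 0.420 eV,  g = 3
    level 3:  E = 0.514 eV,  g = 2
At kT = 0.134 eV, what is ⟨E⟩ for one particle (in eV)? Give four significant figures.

0.03588 eV

Eᵢ/kT = 0, 1.50000, 3.13433, 3.83582.
Z = Σ gᵢe^(−Eᵢ/kT) = 3·e^(−0) + 1·e^(−1.50000) + 3·e^(−3.13433) + 2·e^(−3.83582) = 3.00000 + 0.223130 + 0.130587 + 0.0431673 = 3.39688.
⟨E⟩ = Σ Eᵢ gᵢe^(−Eᵢ/kT) / Z = (0·3.00000 + 0.201·0.223130 + 0.420·0.130587 + 0.514·0.0431673) / 3.39688 = 0.03588 eV.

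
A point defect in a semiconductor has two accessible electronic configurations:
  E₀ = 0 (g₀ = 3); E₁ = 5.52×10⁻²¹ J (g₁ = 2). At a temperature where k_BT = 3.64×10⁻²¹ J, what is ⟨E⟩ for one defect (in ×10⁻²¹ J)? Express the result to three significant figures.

0.705 ×10⁻²¹ J

Eᵢ/kT = 0, 1.5165.
Z = Σ gᵢe^(−Eᵢ/kT) = 3·e^(−0) + 2·e^(−1.5165) = 3.0000 + 0.43896 = 3.4390.
⟨E⟩ = Σ Eᵢ gᵢe^(−Eᵢ/kT) / Z = (0·3.0000 + 5.52·0.43896) / 3.4390 = 0.705 ×10⁻²¹ J.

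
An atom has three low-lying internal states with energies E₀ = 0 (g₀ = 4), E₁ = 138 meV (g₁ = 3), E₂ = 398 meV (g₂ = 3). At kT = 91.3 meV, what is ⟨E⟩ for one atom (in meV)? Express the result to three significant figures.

22.7 meV

Eᵢ/kT = 0, 1.5115, 4.3593.
Z = Σ gᵢe^(−Eᵢ/kT) = 4·e^(−0) + 3·e^(−1.5115) + 3·e^(−4.3593) = 4.0000 + 0.66174 + 0.038362 = 4.7001.
⟨E⟩ = Σ Eᵢ gᵢe^(−Eᵢ/kT) / Z = (0·4.0000 + 138·0.66174 + 398·0.038362) / 4.7001 = 22.7 meV.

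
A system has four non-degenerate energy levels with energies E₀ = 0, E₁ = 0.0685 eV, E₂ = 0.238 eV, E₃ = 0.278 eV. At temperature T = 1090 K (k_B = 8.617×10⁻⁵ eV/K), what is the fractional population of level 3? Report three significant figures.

k_BT = 8.617×10⁻⁵ × 1090 K = 0.093925 eV.
Eᵢ/kT = 0, 0.72931, 2.5339, 2.9598.
Z = Σ e^(−Eᵢ/kT) = e^(−0) + e^(−0.72931) + e^(−2.5339) + e^(−2.9598) = 1.0000 + 0.48224 + 0.079349 + 0.051829 = 1.6134.
P₃ = e^(−E₃/kT) / Z = 0.051829/1.6134 = 0.0321.

0.0321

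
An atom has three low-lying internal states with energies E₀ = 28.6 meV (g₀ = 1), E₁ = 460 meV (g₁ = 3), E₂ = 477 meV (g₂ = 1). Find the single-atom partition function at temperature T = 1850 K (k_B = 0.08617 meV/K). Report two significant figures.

Z = 1.1

k_BT = 0.08617 × 1850 K = 159.4 meV.
Eᵢ/kT = 0.1794, 2.886, 2.992.
Z = Σ gᵢe^(−Eᵢ/kT) = 1·e^(−0.1794) + 3·e^(−2.886) + 1·e^(−2.992) = 0.8358 + 0.1674 + 0.05019 = 1.053.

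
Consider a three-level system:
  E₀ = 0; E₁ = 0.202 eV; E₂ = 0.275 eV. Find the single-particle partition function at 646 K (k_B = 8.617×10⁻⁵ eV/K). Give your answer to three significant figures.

Z = 1.03

k_BT = 8.617×10⁻⁵ × 646 K = 0.055666 eV.
Eᵢ/kT = 0, 3.6288, 4.9402.
Z = Σ e^(−Eᵢ/kT) = e^(−0) + e^(−3.6288) + e^(−4.9402) = 1.0000 + 0.026548 + 0.0071532 = 1.0337.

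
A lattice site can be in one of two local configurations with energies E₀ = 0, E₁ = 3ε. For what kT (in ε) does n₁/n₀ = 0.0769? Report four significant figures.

1.169 ε

n₁/n₀ = exp[−(E₁−E₀)/kT] = 0.0769.
⇒ (E₁−E₀)/kT = ln(1/0.0769) = ln(13.0039) = 2.56525.
kT = 3ε / 2.56525 = 1.169 ε.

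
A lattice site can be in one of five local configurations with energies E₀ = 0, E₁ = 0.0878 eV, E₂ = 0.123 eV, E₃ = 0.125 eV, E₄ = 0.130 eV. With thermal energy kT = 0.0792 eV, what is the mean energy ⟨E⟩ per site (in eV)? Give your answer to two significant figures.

Eᵢ/kT = 0, 1.109, 1.553, 1.578, 1.641.
Z = Σ e^(−Eᵢ/kT) = e^(−0) + e^(−1.109) + e^(−1.553) + e^(−1.578) + e^(−1.641) = 1.000 + 0.3299 + 0.2116 + 0.2064 + 0.1938 = 1.942.
⟨E⟩ = Σ Eᵢ e^(−Eᵢ/kT) / Z = (0·1.000 + 0.0878·0.3299 + 0.123·0.2116 + 0.125·0.2064 + 0.130·0.1938) / 1.942 = 0.055 eV.

0.055 eV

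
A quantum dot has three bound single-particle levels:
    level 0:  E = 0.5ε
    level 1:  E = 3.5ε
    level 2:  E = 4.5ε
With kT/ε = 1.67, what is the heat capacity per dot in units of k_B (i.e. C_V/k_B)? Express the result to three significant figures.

0.673

Eᵢ/kT = 0.29940, 2.0958, 2.6946.
Z = Σ e^(−Eᵢ/kT) = e^(−0.29940) + e^(−2.0958) + e^(−2.6946) = 0.74126 + 0.12297 + 0.067569 = 0.93180.
⟨E⟩ = 1.1860 ε, ⟨E²⟩ = 3.2839 ε².
C_V/k_B = (⟨E²⟩ − ⟨E⟩²)/(kT)² = (3.2839 − 1.4066)/2.7889 = 0.673.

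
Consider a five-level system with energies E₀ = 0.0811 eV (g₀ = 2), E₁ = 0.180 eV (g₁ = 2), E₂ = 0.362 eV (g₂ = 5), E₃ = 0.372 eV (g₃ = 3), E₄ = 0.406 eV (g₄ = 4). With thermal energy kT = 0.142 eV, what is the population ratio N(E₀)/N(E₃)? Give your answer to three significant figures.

5.17

n₀/n₃ = (g₀/g₃) exp[−(E₀−E₃)/kT] = (2/3) × exp(−(-0.2909 eV)/(0.142 eV)) = (2/3) × exp(2.0486) = 5.17.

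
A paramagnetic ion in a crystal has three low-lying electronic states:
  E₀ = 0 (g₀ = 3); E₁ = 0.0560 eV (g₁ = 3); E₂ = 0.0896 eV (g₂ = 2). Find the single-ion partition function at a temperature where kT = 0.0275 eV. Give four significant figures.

Eᵢ/kT = 0, 2.03636, 3.25818.
Z = Σ gᵢe^(−Eᵢ/kT) = 3·e^(−0) + 3·e^(−2.03636) + 2·e^(−3.25818) = 3.00000 + 0.391509 + 0.0769167 = 3.46843.

Z = 3.468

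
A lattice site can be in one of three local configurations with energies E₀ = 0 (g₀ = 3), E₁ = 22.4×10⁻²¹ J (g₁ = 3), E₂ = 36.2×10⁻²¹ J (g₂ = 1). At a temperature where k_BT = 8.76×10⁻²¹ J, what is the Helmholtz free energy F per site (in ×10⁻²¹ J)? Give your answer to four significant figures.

Eᵢ/kT = 0, 2.55708, 4.13242.
Z = Σ gᵢe^(−Eᵢ/kT) = 3·e^(−0) + 3·e^(−2.55708) + 1·e^(−4.13242) = 3.00000 + 0.232592 + 0.0160440 = 3.24864.
F = −kT ln Z = −8.76 × ln(3.24864) = −8.76 × 1.17824 = -10.32 ×10⁻²¹ J.

-10.32 ×10⁻²¹ J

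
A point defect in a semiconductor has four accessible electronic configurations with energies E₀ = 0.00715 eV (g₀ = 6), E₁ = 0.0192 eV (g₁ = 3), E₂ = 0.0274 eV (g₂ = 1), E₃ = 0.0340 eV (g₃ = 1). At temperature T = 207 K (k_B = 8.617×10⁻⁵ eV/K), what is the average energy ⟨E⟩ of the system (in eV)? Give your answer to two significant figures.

0.011 eV

k_BT = 8.617×10⁻⁵ × 207 K = 0.01784 eV.
Eᵢ/kT = 0.4008, 1.076, 1.536, 1.906.
Z = Σ gᵢe^(−Eᵢ/kT) = 6·e^(−0.4008) + 3·e^(−1.076) + 1·e^(−1.536) + 1·e^(−1.906) = 4.019 + 1.023 + 0.2152 + 0.1487 = 5.406.
⟨E⟩ = Σ Eᵢ gᵢe^(−Eᵢ/kT) / Z = (0.00715·4.019 + 0.0192·1.023 + 0.0274·0.2152 + 0.0340·0.1487) / 5.406 = 0.011 eV.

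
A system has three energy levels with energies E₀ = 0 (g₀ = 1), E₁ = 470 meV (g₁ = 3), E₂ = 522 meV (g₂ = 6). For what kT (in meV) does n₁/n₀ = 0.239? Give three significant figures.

186 meV

n₁/n₀ = (g₁/g₀) exp[−(E₁−E₀)/kT] = 0.239.
⇒ (E₁−E₀)/kT = ln((3/1)/0.239) = ln(12.552) = 2.5299.
kT = 470 meV / 2.5299 = 186 meV.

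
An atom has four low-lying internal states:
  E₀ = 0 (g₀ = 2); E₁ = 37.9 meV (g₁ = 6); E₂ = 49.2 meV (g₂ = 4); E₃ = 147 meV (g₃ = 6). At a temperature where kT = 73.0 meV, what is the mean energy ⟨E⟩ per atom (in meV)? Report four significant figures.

Eᵢ/kT = 0, 0.519178, 0.673973, 2.01370.
Z = Σ gᵢe^(−Eᵢ/kT) = 2·e^(−0) + 6·e^(−0.519178) + 4·e^(−0.673973) + 6·e^(−2.01370) = 2.00000 + 3.57006 + 2.03872 + 0.800963 = 8.40974.
⟨E⟩ = Σ Eᵢ gᵢe^(−Eᵢ/kT) / Z = (0·2.00000 + 37.9·3.57006 + 49.2·2.03872 + 147·0.800963) / 8.40974 = 42.02 meV.

42.02 meV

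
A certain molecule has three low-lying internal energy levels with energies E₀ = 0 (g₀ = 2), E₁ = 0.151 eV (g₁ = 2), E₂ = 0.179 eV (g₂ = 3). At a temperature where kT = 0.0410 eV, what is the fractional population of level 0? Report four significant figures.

Eᵢ/kT = 0, 3.68293, 4.36585.
Z = Σ gᵢe^(−Eᵢ/kT) = 2·e^(−0) + 2·e^(−3.68293) + 3·e^(−4.36585) = 2.00000 + 0.0502984 + 0.0381116 = 2.08841.
P₀ = g₀ e^(−E₀/kT) / Z = 2.00000/2.08841 = 0.9577.

0.9577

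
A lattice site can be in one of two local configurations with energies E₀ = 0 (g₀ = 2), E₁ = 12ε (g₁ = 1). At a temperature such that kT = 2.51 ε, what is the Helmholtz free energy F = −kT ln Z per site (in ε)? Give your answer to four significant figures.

Eᵢ/kT = 0, 4.78088.
Z = Σ gᵢe^(−Eᵢ/kT) = 2·e^(−0) + 1·e^(−4.78088) = 2.00000 + 0.00838861 = 2.00839.
F = −kT ln Z = −2.51 × ln(2.00839) = −2.51 × 0.697333 = -1.750 ε.

-1.750 ε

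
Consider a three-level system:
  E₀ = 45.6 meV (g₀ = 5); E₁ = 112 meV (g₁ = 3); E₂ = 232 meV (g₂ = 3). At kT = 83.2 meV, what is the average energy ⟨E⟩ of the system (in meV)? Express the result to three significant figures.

68.0 meV

Eᵢ/kT = 0.54808, 1.3462, 2.7885.
Z = Σ gᵢe^(−Eᵢ/kT) = 5·e^(−0.54808) + 3·e^(−1.3462) + 3·e^(−2.7885) = 2.8903 + 0.78068 + 0.18454 = 3.8555.
⟨E⟩ = Σ Eᵢ gᵢe^(−Eᵢ/kT) / Z = (45.6·2.8903 + 112·0.78068 + 232·0.18454) / 3.8555 = 68.0 meV.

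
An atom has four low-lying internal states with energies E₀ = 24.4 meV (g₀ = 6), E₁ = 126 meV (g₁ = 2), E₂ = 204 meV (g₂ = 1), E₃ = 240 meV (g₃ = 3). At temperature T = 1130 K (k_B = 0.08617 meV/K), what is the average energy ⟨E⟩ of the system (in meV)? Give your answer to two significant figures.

48 meV

k_BT = 0.08617 × 1130 K = 97.37 meV.
Eᵢ/kT = 0.2506, 1.294, 2.095, 2.465.
Z = Σ gᵢe^(−Eᵢ/kT) = 6·e^(−0.2506) + 2·e^(−1.294) + 1·e^(−2.095) + 3·e^(−2.465) = 4.670 + 0.5483 + 0.1231 + 0.2550 = 5.596.
⟨E⟩ = Σ Eᵢ gᵢe^(−Eᵢ/kT) / Z = (24.4·4.670 + 126·0.5483 + 204·0.1231 + 240·0.2550) / 5.596 = 48 meV.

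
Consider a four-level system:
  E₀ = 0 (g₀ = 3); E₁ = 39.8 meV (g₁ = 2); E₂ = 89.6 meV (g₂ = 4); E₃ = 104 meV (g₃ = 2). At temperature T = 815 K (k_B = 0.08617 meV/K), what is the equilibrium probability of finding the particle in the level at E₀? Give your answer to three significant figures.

0.526

k_BT = 0.08617 × 815 K = 70.229 meV.
Eᵢ/kT = 0, 0.56672, 1.2758, 1.4809.
Z = Σ gᵢe^(−Eᵢ/kT) = 3·e^(−0) + 2·e^(−0.56672) + 4·e^(−1.2758) + 2·e^(−1.4809) = 3.0000 + 1.1348 + 1.1168 + 0.45487 = 5.7065.
P₀ = g₀ e^(−E₀/kT) / Z = 3.0000/5.7065 = 0.526.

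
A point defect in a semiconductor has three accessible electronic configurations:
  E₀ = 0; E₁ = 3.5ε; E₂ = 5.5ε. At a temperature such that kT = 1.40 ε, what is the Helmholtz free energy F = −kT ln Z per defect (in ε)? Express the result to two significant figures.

Eᵢ/kT = 0, 2.500, 3.929.
Z = Σ e^(−Eᵢ/kT) = e^(−0) + e^(−2.500) + e^(−3.929) = 1.000 + 0.08208 + 0.01966 = 1.102.
F = −kT ln Z = −1.40 × ln(1.102) = −1.40 × 0.09713 = -0.14 ε.

-0.14 ε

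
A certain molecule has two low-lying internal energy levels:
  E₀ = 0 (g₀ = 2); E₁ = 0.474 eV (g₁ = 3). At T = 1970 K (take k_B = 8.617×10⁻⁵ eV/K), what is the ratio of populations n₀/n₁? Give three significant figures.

10.9

k_BT = 8.617×10⁻⁵ × 1970 K = 0.16975 eV.
n₀/n₁ = (g₀/g₁) exp[−(E₀−E₁)/kT] = (2/3) × exp(−(-0.474 eV)/(0.16975 eV)) = (2/3) × exp(2.7923) = 10.9.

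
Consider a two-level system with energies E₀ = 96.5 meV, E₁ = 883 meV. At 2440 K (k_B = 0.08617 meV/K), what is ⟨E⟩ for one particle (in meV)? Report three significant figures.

115 meV

k_BT = 0.08617 × 2440 K = 210.25 meV.
Eᵢ/kT = 0.45898, 4.1998.
Z = Σ e^(−Eᵢ/kT) = e^(−0.45898) + e^(−4.1998) = 0.63193 + 0.014999 = 0.64693.
⟨E⟩ = Σ Eᵢ e^(−Eᵢ/kT) / Z = (96.5·0.63193 + 883·0.014999) / 0.64693 = 115 meV.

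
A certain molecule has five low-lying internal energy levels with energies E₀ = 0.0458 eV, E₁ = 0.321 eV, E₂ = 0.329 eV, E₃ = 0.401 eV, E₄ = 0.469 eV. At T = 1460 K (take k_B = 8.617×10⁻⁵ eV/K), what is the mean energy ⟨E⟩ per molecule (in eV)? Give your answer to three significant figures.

0.119 eV

k_BT = 8.617×10⁻⁵ × 1460 K = 0.12581 eV.
Eᵢ/kT = 0.36404, 2.5515, 2.6151, 3.1873, 3.7278.
Z = Σ e^(−Eᵢ/kT) = e^(−0.36404) + e^(−2.5515) + e^(−2.6151) + e^(−3.1873) + e^(−3.7278) = 0.69486 + 0.077965 + 0.073160 + 0.041283 + 0.024046 = 0.91131.
⟨E⟩ = Σ Eᵢ e^(−Eᵢ/kT) / Z = (0.0458·0.69486 + 0.321·0.077965 + 0.329·0.073160 + 0.401·0.041283 + 0.469·0.024046) / 0.91131 = 0.119 eV.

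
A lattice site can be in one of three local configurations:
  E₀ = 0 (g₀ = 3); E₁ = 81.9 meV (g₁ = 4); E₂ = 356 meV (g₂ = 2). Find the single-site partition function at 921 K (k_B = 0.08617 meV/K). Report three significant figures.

k_BT = 0.08617 × 921 K = 79.363 meV.
Eᵢ/kT = 0, 1.0320, 4.4857.
Z = Σ gᵢe^(−Eᵢ/kT) = 3·e^(−0) + 4·e^(−1.0320) + 2·e^(−4.4857) = 3.0000 + 1.4252 + 0.022538 = 4.4477.

Z = 4.45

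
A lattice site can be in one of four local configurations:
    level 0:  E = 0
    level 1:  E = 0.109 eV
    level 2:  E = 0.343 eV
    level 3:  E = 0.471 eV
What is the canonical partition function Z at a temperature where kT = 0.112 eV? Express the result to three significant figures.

Z = 1.44

Eᵢ/kT = 0, 0.97321, 3.0625, 4.2054.
Z = Σ e^(−Eᵢ/kT) = e^(−0) + e^(−0.97321) + e^(−3.0625) + e^(−4.2054) = 1.0000 + 0.37787 + 0.046771 + 0.014915 = 1.4396.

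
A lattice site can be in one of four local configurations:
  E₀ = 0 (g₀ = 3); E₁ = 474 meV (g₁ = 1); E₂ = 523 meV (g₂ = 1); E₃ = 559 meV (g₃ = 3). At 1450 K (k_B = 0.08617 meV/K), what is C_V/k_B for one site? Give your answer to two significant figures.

0.41

k_BT = 0.08617 × 1450 K = 124.9 meV.
Eᵢ/kT = 0, 3.795, 4.187, 4.476.
Z = Σ gᵢe^(−Eᵢ/kT) = 3·e^(−0) + 1·e^(−3.795) + 1·e^(−4.187) + 3·e^(−4.476) = 3.000 + 0.02248 + 0.01519 + 0.03414 = 3.072.
⟨E⟩ = 12.27 meV, ⟨E²⟩ = 6469 meV².
C_V/k_B = (⟨E²⟩ − ⟨E⟩²)/(kT)² = (6469 − 150.6)/15600 = 0.41.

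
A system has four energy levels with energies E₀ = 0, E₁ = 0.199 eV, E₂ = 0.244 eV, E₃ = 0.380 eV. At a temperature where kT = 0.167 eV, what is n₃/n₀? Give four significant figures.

0.1028

n₃/n₀ = exp[−(E₃−E₀)/kT] = exp(−(0.380 eV)/(0.167 eV)) = exp(-2.27545) = 0.1028.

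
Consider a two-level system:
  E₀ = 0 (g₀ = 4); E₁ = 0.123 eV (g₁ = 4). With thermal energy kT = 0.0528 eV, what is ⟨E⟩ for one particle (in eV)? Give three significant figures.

Eᵢ/kT = 0, 2.3295.
Z = Σ gᵢe^(−Eᵢ/kT) = 4·e^(−0) + 4·e^(−2.3295) = 4.0000 + 0.38938 = 4.3894.
⟨E⟩ = Σ Eᵢ gᵢe^(−Eᵢ/kT) / Z = (0·4.0000 + 0.123·0.38938) / 4.3894 = 0.0109 eV.

0.0109 eV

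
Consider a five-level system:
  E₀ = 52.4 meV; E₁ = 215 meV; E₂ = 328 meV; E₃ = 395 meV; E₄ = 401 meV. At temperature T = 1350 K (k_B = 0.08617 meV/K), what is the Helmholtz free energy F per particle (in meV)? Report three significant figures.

9.72 meV

k_BT = 0.08617 × 1350 K = 116.33 meV.
Eᵢ/kT = 0.45044, 1.8482, 2.8196, 3.3955, 3.4471.
Z = Σ e^(−Eᵢ/kT) = e^(−0.45044) + e^(−1.8482) + e^(−2.8196) + e^(−3.3955) + e^(−3.4471) = 0.63735 + 0.15752 + 0.059630 + 0.033524 + 0.031838 = 0.91986.
F = −kT ln Z = −116.33 × ln(0.91986) = −116.33 × -0.083534 = 9.72 meV.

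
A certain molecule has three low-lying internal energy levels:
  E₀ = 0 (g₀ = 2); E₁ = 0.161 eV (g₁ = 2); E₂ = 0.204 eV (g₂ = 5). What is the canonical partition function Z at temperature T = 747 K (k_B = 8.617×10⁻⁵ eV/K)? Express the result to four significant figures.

Z = 2.374

k_BT = 8.617×10⁻⁵ × 747 K = 0.0643690 eV.
Eᵢ/kT = 0, 2.50120, 3.16923.
Z = Σ gᵢe^(−Eᵢ/kT) = 2·e^(−0) + 2·e^(−2.50120) + 5·e^(−3.16923) = 2.00000 + 0.163973 + 0.210180 = 2.37415.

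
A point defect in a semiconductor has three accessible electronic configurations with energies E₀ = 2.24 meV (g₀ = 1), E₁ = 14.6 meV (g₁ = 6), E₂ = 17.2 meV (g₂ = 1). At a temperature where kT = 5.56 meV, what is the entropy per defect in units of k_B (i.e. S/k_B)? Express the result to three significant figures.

1.49

Eᵢ/kT = 0.40288, 2.6259, 3.0935.
Z = Σ gᵢe^(−Eᵢ/kT) = 1·e^(−0.40288) + 6·e^(−2.6259) + 1·e^(−3.0935) = 0.66839 + 0.43425 + 0.045343 = 1.1480.
⟨E⟩ = Σ EᵢPᵢ = 7.5062 meV.
S/k_B = ln Z + ⟨E⟩/kT = ln(1.1480) + 7.5062/5.56 = 0.13802 + 1.3500 = 1.49.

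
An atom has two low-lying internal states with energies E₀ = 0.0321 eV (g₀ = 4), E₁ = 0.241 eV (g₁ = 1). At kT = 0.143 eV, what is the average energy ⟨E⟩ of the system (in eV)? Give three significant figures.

Eᵢ/kT = 0.22448, 1.6853.
Z = Σ gᵢe^(−Eᵢ/kT) = 4·e^(−0.22448) + 1·e^(−1.6853) = 3.1957 + 0.18539 = 3.3811.
⟨E⟩ = Σ Eᵢ gᵢe^(−Eᵢ/kT) / Z = (0.0321·3.1957 + 0.241·0.18539) / 3.3811 = 0.0436 eV.

0.0436 eV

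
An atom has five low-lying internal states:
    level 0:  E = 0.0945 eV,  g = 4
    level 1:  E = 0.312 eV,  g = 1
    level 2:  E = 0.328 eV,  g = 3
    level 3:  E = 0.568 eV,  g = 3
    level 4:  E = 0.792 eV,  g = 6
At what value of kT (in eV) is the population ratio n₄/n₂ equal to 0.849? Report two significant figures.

0.54 eV

n₄/n₂ = (g₄/g₂) exp[−(E₄−E₂)/kT] = 0.849.
⇒ (E₄−E₂)/kT = ln((6/3)/0.849) = ln(2.356) = 0.8570.
kT = 0.464 eV / 0.8570 = 0.54 eV.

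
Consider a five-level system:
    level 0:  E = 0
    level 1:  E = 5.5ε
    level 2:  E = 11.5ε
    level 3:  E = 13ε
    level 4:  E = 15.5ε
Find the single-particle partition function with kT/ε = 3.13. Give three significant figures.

Z = 1.22

Eᵢ/kT = 0, 1.7572, 3.6741, 4.1534, 4.9521.
Z = Σ e^(−Eᵢ/kT) = e^(−0) + e^(−1.7572) + e^(−3.6741) + e^(−4.1534) + e^(−4.9521) = 1.0000 + 0.17253 + 0.025372 + 0.015711 + 0.0070685 = 1.2207.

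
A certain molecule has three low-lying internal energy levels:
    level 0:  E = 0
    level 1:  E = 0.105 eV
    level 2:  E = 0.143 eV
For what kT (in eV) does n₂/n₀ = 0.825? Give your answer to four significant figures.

0.7434 eV

n₂/n₀ = exp[−(E₂−E₀)/kT] = 0.825.
⇒ (E₂−E₀)/kT = ln(1/0.825) = ln(1.21212) = 0.192371.
kT = 0.143 eV / 0.192371 = 0.7434 eV.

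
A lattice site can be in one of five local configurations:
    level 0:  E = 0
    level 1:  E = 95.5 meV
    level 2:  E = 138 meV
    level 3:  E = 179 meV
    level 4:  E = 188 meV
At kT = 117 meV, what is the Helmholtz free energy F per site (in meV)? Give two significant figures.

-90 meV

Eᵢ/kT = 0, 0.8162, 1.179, 1.530, 1.607.
Z = Σ e^(−Eᵢ/kT) = e^(−0) + e^(−0.8162) + e^(−1.179) + e^(−1.530) + e^(−1.607) = 1.000 + 0.4421 + 0.3076 + 0.2165 + 0.2005 = 2.167.
F = −kT ln Z = −117 × ln(2.167) = −117 × 0.7733 = -90 meV.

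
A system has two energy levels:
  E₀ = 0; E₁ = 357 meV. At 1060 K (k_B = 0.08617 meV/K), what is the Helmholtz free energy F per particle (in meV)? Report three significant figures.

-1.82 meV

k_BT = 0.08617 × 1060 K = 91.340 meV.
Eᵢ/kT = 0, 3.9085.
Z = Σ e^(−Eᵢ/kT) = e^(−0) + e^(−3.9085) = 1.0000 + 0.020071 = 1.0201.
F = −kT ln Z = −91.340 × ln(1.0201) = −91.340 × 0.019901 = -1.82 meV.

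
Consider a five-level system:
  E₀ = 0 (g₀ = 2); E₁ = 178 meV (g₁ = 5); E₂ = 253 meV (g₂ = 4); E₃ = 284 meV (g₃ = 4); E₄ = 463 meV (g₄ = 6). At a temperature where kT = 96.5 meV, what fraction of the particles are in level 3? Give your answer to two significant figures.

Eᵢ/kT = 0, 1.845, 2.622, 2.943, 4.798.
Z = Σ gᵢe^(−Eᵢ/kT) = 2·e^(−0) + 5·e^(−1.845) + 4·e^(−2.622) + 4·e^(−2.943) + 6·e^(−4.798) = 2.000 + 0.7901 + 0.2906 + 0.2108 + 0.04948 = 3.341.
P₃ = g₃ e^(−E₃/kT) / Z = 0.2108/3.341 = 0.063.

0.063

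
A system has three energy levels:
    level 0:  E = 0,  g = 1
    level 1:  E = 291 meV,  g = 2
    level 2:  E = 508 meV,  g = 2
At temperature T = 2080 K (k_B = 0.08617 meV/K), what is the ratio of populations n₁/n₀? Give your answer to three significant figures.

k_BT = 0.08617 × 2080 K = 179.23 meV.
n₁/n₀ = (g₁/g₀) exp[−(E₁−E₀)/kT] = (2/1) × exp(−(291 meV)/(179.23 meV)) = (2/1) × exp(-1.6236) = 0.394.

0.394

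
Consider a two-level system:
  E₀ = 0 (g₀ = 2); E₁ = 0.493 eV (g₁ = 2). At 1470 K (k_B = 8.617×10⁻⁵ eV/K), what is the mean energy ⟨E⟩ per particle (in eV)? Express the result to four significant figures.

k_BT = 8.617×10⁻⁵ × 1470 K = 0.126670 eV.
Eᵢ/kT = 0, 3.89200.
Z = Σ gᵢe^(−Eᵢ/kT) = 2·e^(−0) + 2·e^(−3.89200) = 2.00000 + 0.0408090 = 2.04081.
⟨E⟩ = Σ Eᵢ gᵢe^(−Eᵢ/kT) / Z = (0·2.00000 + 0.493·0.0408090) / 2.04081 = 0.009858 eV.

0.009858 eV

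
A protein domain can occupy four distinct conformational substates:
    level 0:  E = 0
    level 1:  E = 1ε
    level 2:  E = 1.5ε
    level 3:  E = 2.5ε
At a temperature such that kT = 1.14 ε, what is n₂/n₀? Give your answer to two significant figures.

n₂/n₀ = exp[−(E₂−E₀)/kT] = exp(−(1.5ε)/(1.14ε)) = exp(-1.316) = 0.27.

0.27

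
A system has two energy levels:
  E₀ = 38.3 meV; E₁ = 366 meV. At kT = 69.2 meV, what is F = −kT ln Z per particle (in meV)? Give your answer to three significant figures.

37.7 meV

Eᵢ/kT = 0.55347, 5.2890.
Z = Σ e^(−Eᵢ/kT) = e^(−0.55347) + e^(−5.2890) = 0.57495 + 0.0050468 = 0.58000.
F = −kT ln Z = −69.2 × ln(0.58000) = −69.2 × -0.54473 = 37.7 meV.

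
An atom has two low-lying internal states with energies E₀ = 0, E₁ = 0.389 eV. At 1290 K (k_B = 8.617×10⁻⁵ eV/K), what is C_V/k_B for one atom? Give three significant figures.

k_BT = 8.617×10⁻⁵ × 1290 K = 0.11116 eV.
Eᵢ/kT = 0, 3.4995.
Z = Σ e^(−Eᵢ/kT) = e^(−0) + e^(−3.4995) = 1.0000 + 0.030212 = 1.0302.
⟨E⟩ = 0.011408 eV, ⟨E²⟩ = 0.0044377 eV².
C_V/k_B = (⟨E²⟩ − ⟨E⟩²)/(kT)² = (0.0044377 − 0.00013014)/0.012357 = 0.349.

0.349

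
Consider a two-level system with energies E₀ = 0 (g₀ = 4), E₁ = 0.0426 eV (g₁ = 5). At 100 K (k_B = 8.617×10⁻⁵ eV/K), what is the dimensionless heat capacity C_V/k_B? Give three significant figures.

0.214

k_BT = 8.617×10⁻⁵ × 100 K = 0.0086170 eV.
Eᵢ/kT = 0, 4.9437.
Z = Σ gᵢe^(−Eᵢ/kT) = 4·e^(−0) + 5·e^(−4.9437) = 4.0000 + 0.035641 = 4.0356.
⟨E⟩ = 0.00037623 eV, ⟨E²⟩ = 0.000016027 eV².
C_V/k_B = (⟨E²⟩ − ⟨E⟩²)/(kT)² = (0.000016027 − 0.00000014155)/0.000074253 = 0.214.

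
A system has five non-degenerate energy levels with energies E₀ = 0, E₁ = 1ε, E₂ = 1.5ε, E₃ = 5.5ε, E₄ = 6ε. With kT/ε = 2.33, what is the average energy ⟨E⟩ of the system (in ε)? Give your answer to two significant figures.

Eᵢ/kT = 0, 0.4292, 0.6438, 2.361, 2.575.
Z = Σ e^(−Eᵢ/kT) = e^(−0) + e^(−0.4292) + e^(−0.6438) + e^(−2.361) + e^(−2.575) = 1.000 + 0.6510 + 0.5253 + 0.09433 + 0.07615 = 2.347.
⟨E⟩ = Σ Eᵢ e^(−Eᵢ/kT) / Z = (0·1.000 + 1·0.6510 + 1.5·0.5253 + 5.5·0.09433 + 6·0.07615) / 2.347 = 1.0 ε.

1.0 ε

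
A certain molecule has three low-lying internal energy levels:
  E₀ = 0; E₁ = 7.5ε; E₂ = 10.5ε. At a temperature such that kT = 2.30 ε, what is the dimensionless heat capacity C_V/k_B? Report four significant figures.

Eᵢ/kT = 0, 3.26087, 4.56522.
Z = Σ e^(−Eᵢ/kT) = e^(−0) + e^(−3.26087) + e^(−4.56522) = 1.00000 + 0.0383550 + 0.0104076 = 1.04876.
⟨E⟩ = 0.378487 ε, ⟨E²⟩ = 3.15125 ε².
C_V/k_B = (⟨E²⟩ − ⟨E⟩²)/(kT)² = (3.15125 − 0.143252)/5.29000 = 0.5686.

0.5686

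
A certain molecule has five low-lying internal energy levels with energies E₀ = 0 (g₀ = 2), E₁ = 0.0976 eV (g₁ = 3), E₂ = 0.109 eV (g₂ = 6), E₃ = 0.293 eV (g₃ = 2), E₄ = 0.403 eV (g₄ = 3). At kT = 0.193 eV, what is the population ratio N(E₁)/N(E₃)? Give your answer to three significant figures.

n₁/n₃ = (g₁/g₃) exp[−(E₁−E₃)/kT] = (3/2) × exp(−(-0.1954 eV)/(0.193 eV)) = (3/2) × exp(1.0124) = 4.13.

4.13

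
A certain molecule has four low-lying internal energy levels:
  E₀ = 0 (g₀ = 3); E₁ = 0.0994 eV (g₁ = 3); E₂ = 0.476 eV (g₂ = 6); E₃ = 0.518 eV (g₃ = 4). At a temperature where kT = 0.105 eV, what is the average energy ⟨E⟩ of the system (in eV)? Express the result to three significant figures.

Eᵢ/kT = 0, 0.94667, 4.5333, 4.9333.
Z = Σ gᵢe^(−Eᵢ/kT) = 3·e^(−0) + 3·e^(−0.94667) + 6·e^(−4.5333) + 4·e^(−4.9333) = 3.0000 + 1.1641 + 0.064471 + 0.028811 = 4.2574.
⟨E⟩ = Σ Eᵢ gᵢe^(−Eᵢ/kT) / Z = (0·3.0000 + 0.0994·1.1641 + 0.476·0.064471 + 0.518·0.028811) / 4.2574 = 0.0379 eV.

0.0379 eV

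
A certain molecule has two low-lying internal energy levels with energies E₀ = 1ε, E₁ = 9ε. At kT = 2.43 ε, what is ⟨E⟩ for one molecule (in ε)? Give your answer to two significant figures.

1.3 ε

Eᵢ/kT = 0.4115, 3.704.
Z = Σ e^(−Eᵢ/kT) = e^(−0.4115) + e^(−3.704) = 0.6627 + 0.02462 = 0.6873.
⟨E⟩ = Σ Eᵢ e^(−Eᵢ/kT) / Z = (1·0.6627 + 9·0.02462) / 0.6873 = 1.3 ε.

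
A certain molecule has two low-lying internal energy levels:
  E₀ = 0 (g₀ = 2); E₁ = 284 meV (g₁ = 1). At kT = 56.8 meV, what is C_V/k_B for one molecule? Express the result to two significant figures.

Eᵢ/kT = 0, 5.000.
Z = Σ gᵢe^(−Eᵢ/kT) = 2·e^(−0) + 1·e^(−5.000) = 2.000 + 0.006738 = 2.007.
⟨E⟩ = 0.9535 meV, ⟨E²⟩ = 270.8 meV².
C_V/k_B = (⟨E²⟩ − ⟨E⟩²)/(kT)² = (270.8 − 0.9092)/3226 = 0.084.

0.084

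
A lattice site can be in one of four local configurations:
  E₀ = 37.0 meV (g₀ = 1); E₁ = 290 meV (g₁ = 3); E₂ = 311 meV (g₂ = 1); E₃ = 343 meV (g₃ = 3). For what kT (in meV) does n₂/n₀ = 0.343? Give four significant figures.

n₂/n₀ = (g₂/g₀) exp[−(E₂−E₀)/kT] = 0.343.
⇒ (E₂−E₀)/kT = ln((1/1)/0.343) = ln(2.91545) = 1.07002.
kT = 274.0 meV / 1.07002 = 256.1 meV.

256.1 meV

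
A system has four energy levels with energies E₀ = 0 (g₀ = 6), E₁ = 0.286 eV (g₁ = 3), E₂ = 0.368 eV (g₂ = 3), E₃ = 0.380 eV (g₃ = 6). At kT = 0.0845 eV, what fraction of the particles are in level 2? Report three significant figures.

0.00621

Eᵢ/kT = 0, 3.3846, 4.3550, 4.4970.
Z = Σ gᵢe^(−Eᵢ/kT) = 6·e^(−0) + 3·e^(−3.3846) + 3·e^(−4.3550) + 6·e^(−4.4970) = 6.0000 + 0.10167 + 0.038527 + 0.066854 = 6.2071.
P₂ = g₂ e^(−E₂/kT) / Z = 0.038527/6.2071 = 0.00621.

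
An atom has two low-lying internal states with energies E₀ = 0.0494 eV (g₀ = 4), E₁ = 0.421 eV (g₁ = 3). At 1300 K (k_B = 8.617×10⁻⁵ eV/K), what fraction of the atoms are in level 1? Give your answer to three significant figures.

0.0265

k_BT = 8.617×10⁻⁵ × 1300 K = 0.11202 eV.
Eᵢ/kT = 0.44099, 3.7583.
Z = Σ gᵢe^(−Eᵢ/kT) = 4·e^(−0.44099) + 3·e^(−3.7583) = 2.5736 + 0.069970 = 2.6436.
P₁ = g₁ e^(−E₁/kT) / Z = 0.069970/2.6436 = 0.0265.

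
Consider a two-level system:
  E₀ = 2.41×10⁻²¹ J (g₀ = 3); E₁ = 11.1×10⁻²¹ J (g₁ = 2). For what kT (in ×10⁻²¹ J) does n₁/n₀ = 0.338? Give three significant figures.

12.8 ×10⁻²¹ J

n₁/n₀ = (g₁/g₀) exp[−(E₁−E₀)/kT] = 0.338.
⇒ (E₁−E₀)/kT = ln((2/3)/0.338) = ln(1.9724) = 0.67925.
kT = 8.69 ×10⁻²¹ J / 0.67925 = 12.8 ×10⁻²¹ J.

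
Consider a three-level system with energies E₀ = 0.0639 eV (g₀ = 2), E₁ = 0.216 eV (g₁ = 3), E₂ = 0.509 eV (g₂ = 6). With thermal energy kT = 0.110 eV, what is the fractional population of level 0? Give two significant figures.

0.70

Eᵢ/kT = 0.5809, 1.964, 4.627.
Z = Σ gᵢe^(−Eᵢ/kT) = 2·e^(−0.5809) + 3·e^(−1.964) + 6·e^(−4.627) = 1.119 + 0.4209 + 0.05870 = 1.599.
P₀ = g₀ e^(−E₀/kT) / Z = 1.119/1.599 = 0.70.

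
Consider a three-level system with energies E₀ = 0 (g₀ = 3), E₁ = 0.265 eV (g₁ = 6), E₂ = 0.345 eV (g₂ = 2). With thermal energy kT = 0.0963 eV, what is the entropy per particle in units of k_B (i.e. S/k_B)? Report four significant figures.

Eᵢ/kT = 0, 2.75182, 3.58255.
Z = Σ gᵢe^(−Eᵢ/kT) = 3·e^(−0) + 6·e^(−2.75182) + 2·e^(−3.58255) = 3.00000 + 0.382870 + 0.0556094 = 3.43848.
⟨E⟩ = Σ EᵢPᵢ = 0.0350870 eV.
S/k_B = ln Z + ⟨E⟩/kT = ln(3.43848) + 0.0350870/0.0963 = 1.23503 + 0.364351 = 1.599.

1.599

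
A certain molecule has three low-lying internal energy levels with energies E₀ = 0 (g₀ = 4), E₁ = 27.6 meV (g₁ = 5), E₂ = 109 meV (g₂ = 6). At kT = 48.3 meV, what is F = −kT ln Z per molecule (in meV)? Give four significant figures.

Eᵢ/kT = 0, 0.571429, 2.25673.
Z = Σ gᵢe^(−Eᵢ/kT) = 4·e^(−0) + 5·e^(−0.571429) + 6·e^(−2.25673) = 4.00000 + 2.82359 + 0.628154 = 7.45174.
F = −kT ln Z = −48.3 × ln(7.45174) = −48.3 × 2.00845 = -97.01 meV.

-97.01 meV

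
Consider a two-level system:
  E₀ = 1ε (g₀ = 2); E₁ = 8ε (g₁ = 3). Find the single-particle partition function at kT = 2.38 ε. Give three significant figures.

Eᵢ/kT = 0.42017, 3.3613.
Z = Σ gᵢe^(−Eᵢ/kT) = 2·e^(−0.42017) + 3·e^(−3.3613) = 1.3139 + 0.10407 = 1.4180.

Z = 1.42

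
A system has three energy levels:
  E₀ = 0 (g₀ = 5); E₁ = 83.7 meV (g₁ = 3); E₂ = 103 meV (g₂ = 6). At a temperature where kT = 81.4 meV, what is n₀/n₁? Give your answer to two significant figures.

4.7

n₀/n₁ = (g₀/g₁) exp[−(E₀−E₁)/kT] = (5/3) × exp(−(-83.7 meV)/(81.4 meV)) = (5/3) × exp(1.028) = 4.7.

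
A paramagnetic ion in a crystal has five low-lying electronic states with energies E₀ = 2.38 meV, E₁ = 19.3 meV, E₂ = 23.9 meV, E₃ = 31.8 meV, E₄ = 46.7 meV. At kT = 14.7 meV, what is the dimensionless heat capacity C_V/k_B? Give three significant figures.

Eᵢ/kT = 0.16190, 1.3129, 1.6259, 2.1633, 3.1769.
Z = Σ e^(−Eᵢ/kT) = e^(−0.16190) + e^(−1.3129) + e^(−1.6259) + e^(−2.1633) + e^(−3.1769) = 0.85053 + 0.26904 + 0.19673 + 0.11495 + 0.041715 = 1.4730.
⟨E⟩ = 11.896 meV, ⟨E²⟩ = 288.27 meV².
C_V/k_B = (⟨E²⟩ − ⟨E⟩²)/(kT)² = (288.27 − 141.51)/216.09 = 0.679.

0.679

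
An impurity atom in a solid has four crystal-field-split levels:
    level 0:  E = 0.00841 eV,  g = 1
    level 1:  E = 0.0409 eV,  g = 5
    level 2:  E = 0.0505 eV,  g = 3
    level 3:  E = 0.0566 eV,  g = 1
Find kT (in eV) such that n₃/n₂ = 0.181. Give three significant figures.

0.00999 eV

n₃/n₂ = (g₃/g₂) exp[−(E₃−E₂)/kT] = 0.181.
⇒ (E₃−E₂)/kT = ln((1/3)/0.181) = ln(1.8416) = 0.61063.
kT = 0.0061 eV / 0.61063 = 0.00999 eV.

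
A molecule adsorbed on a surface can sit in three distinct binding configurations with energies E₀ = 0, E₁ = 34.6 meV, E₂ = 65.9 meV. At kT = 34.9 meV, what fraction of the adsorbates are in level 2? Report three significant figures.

Eᵢ/kT = 0, 0.99140, 1.8883.
Z = Σ e^(−Eᵢ/kT) = e^(−0) + e^(−0.99140) + e^(−1.8883) = 1.0000 + 0.37106 + 0.15133 = 1.5224.
P₂ = e^(−E₂/kT) / Z = 0.15133/1.5224 = 0.0994.

0.0994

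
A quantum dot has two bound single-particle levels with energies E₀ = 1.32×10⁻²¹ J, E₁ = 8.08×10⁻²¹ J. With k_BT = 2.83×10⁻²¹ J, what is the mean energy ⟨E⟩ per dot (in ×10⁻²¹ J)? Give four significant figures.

Eᵢ/kT = 0.466431, 2.85512.
Z = Σ e^(−Eᵢ/kT) = e^(−0.466431) + e^(−2.85512) = 0.627237 + 0.0575489 = 0.684786.
⟨E⟩ = Σ Eᵢ e^(−Eᵢ/kT) / Z = (1.32·0.627237 + 8.08·0.0575489) / 0.684786 = 1.888 ×10⁻²¹ J.

1.888 ×10⁻²¹ J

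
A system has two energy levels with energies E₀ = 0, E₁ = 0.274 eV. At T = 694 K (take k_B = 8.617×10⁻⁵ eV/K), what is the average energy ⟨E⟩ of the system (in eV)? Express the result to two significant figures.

k_BT = 8.617×10⁻⁵ × 694 K = 0.05980 eV.
Eᵢ/kT = 0, 4.582.
Z = Σ e^(−Eᵢ/kT) = e^(−0) + e^(−4.582) = 1.000 + 0.01023 = 1.010.
⟨E⟩ = Σ Eᵢ e^(−Eᵢ/kT) / Z = (0·1.000 + 0.274·0.01023) / 1.010 = 0.0028 eV.

0.0028 eV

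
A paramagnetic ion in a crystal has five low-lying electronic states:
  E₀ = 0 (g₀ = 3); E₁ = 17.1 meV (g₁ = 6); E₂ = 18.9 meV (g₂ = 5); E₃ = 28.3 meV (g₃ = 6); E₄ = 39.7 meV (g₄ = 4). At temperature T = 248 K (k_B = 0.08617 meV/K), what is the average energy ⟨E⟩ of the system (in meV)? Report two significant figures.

16 meV

k_BT = 0.08617 × 248 K = 21.37 meV.
Eᵢ/kT = 0, 0.8002, 0.8844, 1.324, 1.858.
Z = Σ gᵢe^(−Eᵢ/kT) = 3·e^(−0) + 6·e^(−0.8002) + 5·e^(−0.8844) + 6·e^(−1.324) + 4·e^(−1.858) = 3.000 + 2.695 + 2.065 + 1.596 + 0.6239 = 9.980.
⟨E⟩ = Σ Eᵢ gᵢe^(−Eᵢ/kT) / Z = (0·3.000 + 17.1·2.695 + 18.9·2.065 + 28.3·1.596 + 39.7·0.6239) / 9.980 = 16 meV.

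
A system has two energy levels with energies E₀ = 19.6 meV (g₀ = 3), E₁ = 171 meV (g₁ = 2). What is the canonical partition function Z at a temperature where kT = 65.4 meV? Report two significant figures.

Eᵢ/kT = 0.2997, 2.615.
Z = Σ gᵢe^(−Eᵢ/kT) = 3·e^(−0.2997) + 2·e^(−2.615) = 2.223 + 0.1463 = 2.369.

Z = 2.4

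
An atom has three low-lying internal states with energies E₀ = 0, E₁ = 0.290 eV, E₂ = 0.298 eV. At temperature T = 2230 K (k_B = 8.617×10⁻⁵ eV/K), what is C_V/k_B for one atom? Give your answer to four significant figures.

0.4935

k_BT = 8.617×10⁻⁵ × 2230 K = 0.192159 eV.
Eᵢ/kT = 0, 1.50917, 1.55080.
Z = Σ e^(−Eᵢ/kT) = e^(−0) + e^(−1.50917) + e^(−1.55080) = 1.00000 + 0.221093 + 0.212078 = 1.43317.
⟨E⟩ = 0.0888354 eV, ⟨E²⟩ = 0.0261150 eV².
C_V/k_B = (⟨E²⟩ − ⟨E⟩²)/(kT)² = (0.0261150 − 0.00789173)/0.0369251 = 0.4935.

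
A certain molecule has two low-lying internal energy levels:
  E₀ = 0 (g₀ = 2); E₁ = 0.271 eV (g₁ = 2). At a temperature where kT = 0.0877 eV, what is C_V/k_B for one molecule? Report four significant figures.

0.3975

Eᵢ/kT = 0, 3.09008.
Z = Σ gᵢe^(−Eᵢ/kT) = 2·e^(−0) + 2·e^(−3.09008) = 2.00000 + 0.0909966 = 2.09100.
⟨E⟩ = 0.0117934 eV, ⟨E²⟩ = 0.00319602 eV².
C_V/k_B = (⟨E²⟩ − ⟨E⟩²)/(kT)² = (0.00319602 − 0.000139084)/0.00769129 = 0.3975.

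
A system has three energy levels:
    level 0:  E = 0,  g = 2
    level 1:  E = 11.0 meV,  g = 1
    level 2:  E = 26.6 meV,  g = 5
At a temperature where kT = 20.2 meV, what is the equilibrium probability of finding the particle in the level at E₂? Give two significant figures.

0.34

Eᵢ/kT = 0, 0.5446, 1.317.
Z = Σ gᵢe^(−Eᵢ/kT) = 2·e^(−0) + 1·e^(−0.5446) + 5·e^(−1.317) = 2.000 + 0.5801 + 1.340 = 3.920.
P₂ = g₂ e^(−E₂/kT) / Z = 1.340/3.920 = 0.34.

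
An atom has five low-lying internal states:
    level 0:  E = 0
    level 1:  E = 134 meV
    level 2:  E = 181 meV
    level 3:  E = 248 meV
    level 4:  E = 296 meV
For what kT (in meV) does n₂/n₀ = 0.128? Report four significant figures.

88.05 meV

n₂/n₀ = exp[−(E₂−E₀)/kT] = 0.128.
⇒ (E₂−E₀)/kT = ln(1/0.128) = ln(7.81250) = 2.05573.
kT = 181 meV / 2.05573 = 88.05 meV.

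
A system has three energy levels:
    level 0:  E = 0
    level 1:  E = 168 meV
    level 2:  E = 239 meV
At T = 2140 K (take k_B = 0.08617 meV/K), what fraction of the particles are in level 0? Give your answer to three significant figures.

k_BT = 0.08617 × 2140 K = 184.40 meV.
Eᵢ/kT = 0, 0.91106, 1.2961.
Z = Σ e^(−Eᵢ/kT) = e^(−0) + e^(−0.91106) + e^(−1.2961) = 1.0000 + 0.40210 + 0.27360 = 1.6757.
P₀ = e^(−E₀/kT) / Z = 1.0000/1.6757 = 0.597.

0.597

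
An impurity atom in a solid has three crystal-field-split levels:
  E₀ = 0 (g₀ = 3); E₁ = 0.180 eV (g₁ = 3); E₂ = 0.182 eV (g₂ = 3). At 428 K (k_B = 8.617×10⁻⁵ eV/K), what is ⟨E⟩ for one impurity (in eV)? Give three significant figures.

0.00264 eV

k_BT = 8.617×10⁻⁵ × 428 K = 0.036881 eV.
Eᵢ/kT = 0, 4.8806, 4.9348.
Z = Σ gᵢe^(−Eᵢ/kT) = 3·e^(−0) + 3·e^(−4.8806) + 3·e^(−4.9348) = 3.0000 + 0.022777 + 0.021576 = 3.0444.
⟨E⟩ = Σ Eᵢ gᵢe^(−Eᵢ/kT) / Z = (0·3.0000 + 0.180·0.022777 + 0.182·0.021576) / 3.0444 = 0.00264 eV.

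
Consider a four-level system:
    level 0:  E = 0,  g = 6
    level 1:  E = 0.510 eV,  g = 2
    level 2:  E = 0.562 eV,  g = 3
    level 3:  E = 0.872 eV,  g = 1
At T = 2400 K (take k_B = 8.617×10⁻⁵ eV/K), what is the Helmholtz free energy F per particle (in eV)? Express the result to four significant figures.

-0.3833 eV

k_BT = 8.617×10⁻⁵ × 2400 K = 0.206808 eV.
Eᵢ/kT = 0, 2.46606, 2.71750, 4.21647.
Z = Σ gᵢe^(−Eᵢ/kT) = 6·e^(−0) + 2·e^(−2.46606) + 3·e^(−2.71750) + 1·e^(−4.21647) = 6.00000 + 0.169838 + 0.198119 + 0.0147506 = 6.38271.
F = −kT ln Z = −0.206808 × ln(6.38271) = −0.206808 × 1.85359 = -0.3833 eV.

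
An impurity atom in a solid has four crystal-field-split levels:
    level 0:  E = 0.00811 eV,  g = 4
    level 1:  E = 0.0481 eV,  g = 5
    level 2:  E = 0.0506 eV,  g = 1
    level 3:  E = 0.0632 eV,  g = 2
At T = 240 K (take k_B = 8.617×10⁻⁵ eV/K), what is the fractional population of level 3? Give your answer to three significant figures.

0.0279

k_BT = 8.617×10⁻⁵ × 240 K = 0.020681 eV.
Eᵢ/kT = 0.39215, 2.3258, 2.4467, 3.0559.
Z = Σ gᵢe^(−Eᵢ/kT) = 4·e^(−0.39215) + 5·e^(−2.3258) + 1·e^(−2.4467) + 2·e^(−3.0559) = 2.7024 + 0.48853 + 0.086579 + 0.094161 = 3.3717.
P₃ = g₃ e^(−E₃/kT) / Z = 0.094161/3.3717 = 0.0279.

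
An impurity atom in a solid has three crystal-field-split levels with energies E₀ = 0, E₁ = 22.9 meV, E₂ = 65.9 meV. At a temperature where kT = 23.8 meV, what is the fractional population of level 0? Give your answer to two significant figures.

0.69

Eᵢ/kT = 0, 0.9622, 2.769.
Z = Σ e^(−Eᵢ/kT) = e^(−0) + e^(−0.9622) + e^(−2.769) = 1.000 + 0.3821 + 0.06272 = 1.445.
P₀ = e^(−E₀/kT) / Z = 1.000/1.445 = 0.69.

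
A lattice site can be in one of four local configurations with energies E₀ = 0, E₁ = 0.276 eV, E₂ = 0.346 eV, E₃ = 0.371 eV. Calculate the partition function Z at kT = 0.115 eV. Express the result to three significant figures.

Z = 1.18

Eᵢ/kT = 0, 2.4000, 3.0087, 3.2261.
Z = Σ e^(−Eᵢ/kT) = e^(−0) + e^(−2.4000) + e^(−3.0087) + e^(−3.2261) = 1.0000 + 0.090718 + 0.049356 + 0.039712 = 1.1798.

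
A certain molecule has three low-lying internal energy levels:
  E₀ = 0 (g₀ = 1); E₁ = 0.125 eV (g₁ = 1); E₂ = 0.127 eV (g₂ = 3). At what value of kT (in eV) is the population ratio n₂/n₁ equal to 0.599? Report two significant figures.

n₂/n₁ = (g₂/g₁) exp[−(E₂−E₁)/kT] = 0.599.
⇒ (E₂−E₁)/kT = ln((3/1)/0.599) = ln(5.008) = 1.611.
kT = 0.002 eV / 1.611 = 0.0012 eV.

0.0012 eV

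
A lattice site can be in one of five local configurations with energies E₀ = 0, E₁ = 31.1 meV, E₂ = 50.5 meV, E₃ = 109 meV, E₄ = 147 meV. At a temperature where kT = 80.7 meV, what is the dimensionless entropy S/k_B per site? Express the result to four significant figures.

1.440

Eᵢ/kT = 0, 0.385378, 0.625774, 1.35068, 1.82156.
Z = Σ e^(−Eᵢ/kT) = e^(−0) + e^(−0.385378) + e^(−0.625774) + e^(−1.35068) + e^(−1.82156) = 1.00000 + 0.680193 + 0.534847 + 0.259064 + 0.161773 = 2.63588.
⟨E⟩ = Σ EᵢPᵢ = 38.0072 meV.
S/k_B = ln Z + ⟨E⟩/kT = ln(2.63588) + 38.0072/80.7 = 0.969217 + 0.470969 = 1.440.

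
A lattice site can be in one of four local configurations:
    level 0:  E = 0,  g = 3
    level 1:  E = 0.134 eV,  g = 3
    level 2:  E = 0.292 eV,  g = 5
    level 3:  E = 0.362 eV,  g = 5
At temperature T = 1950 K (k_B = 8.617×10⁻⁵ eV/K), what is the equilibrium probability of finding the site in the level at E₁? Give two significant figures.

k_BT = 8.617×10⁻⁵ × 1950 K = 0.1680 eV.
Eᵢ/kT = 0, 0.7976, 1.738, 2.155.
Z = Σ gᵢe^(−Eᵢ/kT) = 3·e^(−0) + 3·e^(−0.7976) + 5·e^(−1.738) + 5·e^(−2.155) = 3.000 + 1.351 + 0.8794 + 0.5795 = 5.810.
P₁ = g₁ e^(−E₁/kT) / Z = 1.351/5.810 = 0.23.

0.23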